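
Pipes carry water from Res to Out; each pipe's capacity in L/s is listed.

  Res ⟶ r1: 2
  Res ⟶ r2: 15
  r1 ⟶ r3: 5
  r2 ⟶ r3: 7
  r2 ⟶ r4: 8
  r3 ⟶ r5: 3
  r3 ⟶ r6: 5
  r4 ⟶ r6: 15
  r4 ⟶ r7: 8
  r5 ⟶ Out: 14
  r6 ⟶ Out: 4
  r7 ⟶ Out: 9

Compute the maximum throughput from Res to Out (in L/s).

Augment Res→r1→r3→r5→Out: bottleneck 2, flow now 2.
Augment Res→r2→r3→r5→Out: bottleneck 1, flow now 3.
Augment Res→r2→r3→r6→Out: bottleneck 4, flow now 7.
Augment Res→r2→r4→r7→Out: bottleneck 8, flow now 15.
No augmenting path remains; maximum flow = 15.
In the residual graph, reachable from Res: {Res, r1, r2, r3, r6}.
Min-cut edges: r2→r4 (8), r3→r5 (3), r6→Out (4); capacity 8 + 3 + 4 = 15.
This cut is saturated, so no flow can exceed 15.

15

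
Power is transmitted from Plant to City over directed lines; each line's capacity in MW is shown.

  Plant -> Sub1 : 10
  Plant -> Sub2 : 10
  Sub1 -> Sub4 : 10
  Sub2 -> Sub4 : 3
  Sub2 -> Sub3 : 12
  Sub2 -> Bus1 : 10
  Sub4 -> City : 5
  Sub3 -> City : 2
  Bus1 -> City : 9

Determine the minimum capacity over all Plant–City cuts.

15

Augment Plant→Sub1→Sub4→City: bottleneck 5, flow now 5.
Augment Plant→Sub2→Sub3→City: bottleneck 2, flow now 7.
Augment Plant→Sub2→Bus1→City: bottleneck 8, flow now 15.
No augmenting path remains; maximum flow = 15.
By max-flow min-cut, the minimum cut capacity equals the max flow.
In the residual graph, reachable from Plant: {Plant, Sub1, Sub4}.
Min-cut edges: Plant→Sub2 (10), Sub4→City (5); capacity 10 + 5 = 15.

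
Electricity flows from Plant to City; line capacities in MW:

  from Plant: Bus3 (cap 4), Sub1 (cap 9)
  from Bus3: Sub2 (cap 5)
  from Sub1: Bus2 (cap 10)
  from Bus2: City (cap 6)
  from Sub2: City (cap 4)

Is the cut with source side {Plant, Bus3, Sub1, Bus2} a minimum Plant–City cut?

No — its capacity is 11, but the minimum cut has capacity 10.

Given cut capacity: 5 + 6 = 11.
Augment Plant→Bus3→Sub2→City: bottleneck 4, flow now 4.
Augment Plant→Sub1→Bus2→City: bottleneck 6, flow now 10.
No augmenting path remains; maximum flow = 10.
In the residual graph, reachable from Plant: {Plant, Sub1, Bus2}.
Min-cut edges: Plant→Bus3 (4), Bus2→City (6); capacity 4 + 6 = 10.
Cut capacity 11 exceeds the max flow 10, so it is not minimum.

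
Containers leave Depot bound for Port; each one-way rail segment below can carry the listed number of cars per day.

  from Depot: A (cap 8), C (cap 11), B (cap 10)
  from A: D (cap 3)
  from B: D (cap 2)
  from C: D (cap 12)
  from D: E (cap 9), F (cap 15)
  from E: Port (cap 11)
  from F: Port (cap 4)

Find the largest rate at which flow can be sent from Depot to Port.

13

Augment Depot→A→D→E→Port: bottleneck 3, flow now 3.
Augment Depot→B→D→E→Port: bottleneck 2, flow now 5.
Augment Depot→C→D→E→Port: bottleneck 4, flow now 9.
Augment Depot→C→D→F→Port: bottleneck 4, flow now 13.
No augmenting path remains; maximum flow = 13.
In the residual graph, reachable from Depot: {Depot, A, B, C, D, F}.
Min-cut edges: D→E (9), F→Port (4); capacity 9 + 4 = 13.
This cut is saturated, so no flow can exceed 13.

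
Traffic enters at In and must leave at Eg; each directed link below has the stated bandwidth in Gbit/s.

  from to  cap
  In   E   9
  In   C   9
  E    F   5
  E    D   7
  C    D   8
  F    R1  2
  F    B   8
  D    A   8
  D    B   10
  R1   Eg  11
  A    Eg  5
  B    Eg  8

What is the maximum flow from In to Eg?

Augment In→E→F→R1→Eg: bottleneck 2, flow now 2.
Augment In→E→F→B→Eg: bottleneck 3, flow now 5.
Augment In→E→D→A→Eg: bottleneck 4, flow now 9.
Augment In→C→D→A→Eg: bottleneck 1, flow now 10.
Augment In→C→D→B→Eg: bottleneck 5, flow now 15.
No augmenting path remains; maximum flow = 15.
In the residual graph, reachable from In: {In, E, C, F, D, A, B}.
Min-cut edges: F→R1 (2), A→Eg (5), B→Eg (8); capacity 2 + 5 + 8 = 15.
This cut is saturated, so no flow can exceed 15.

15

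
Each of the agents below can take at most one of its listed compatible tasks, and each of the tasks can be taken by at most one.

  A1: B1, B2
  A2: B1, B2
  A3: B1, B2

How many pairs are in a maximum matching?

Unit-capacity flow: source→left, listed edges, right→sink; max matching = max flow.
Augmenting path A1→B1 (+1); matched 1.
Augmenting path A2→B2 (+1); matched 2.
No augmenting path remains; maximum matching = 2.
König certificate: {B1, B2} is a vertex cover of size 2 (every listed pair touches it), so no matching can be larger.

2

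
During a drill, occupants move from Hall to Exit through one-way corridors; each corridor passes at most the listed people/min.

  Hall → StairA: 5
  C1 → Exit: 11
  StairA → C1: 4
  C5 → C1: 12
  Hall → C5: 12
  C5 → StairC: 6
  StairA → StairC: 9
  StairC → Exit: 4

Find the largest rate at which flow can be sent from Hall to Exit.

15

Augment Hall→C5→C1→Exit: bottleneck 11, flow now 11.
Augment Hall→C5→StairC→Exit: bottleneck 1, flow now 12.
Augment Hall→StairA→StairC→Exit: bottleneck 3, flow now 15.
No augmenting path remains; maximum flow = 15.
In the residual graph, reachable from Hall: {Hall, C5, StairA, C1, StairC}.
Min-cut edges: C1→Exit (11), StairC→Exit (4); capacity 11 + 4 = 15.
This cut is saturated, so no flow can exceed 15.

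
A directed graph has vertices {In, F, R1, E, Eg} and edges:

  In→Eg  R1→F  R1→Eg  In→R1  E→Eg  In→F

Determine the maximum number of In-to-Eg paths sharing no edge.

2

Assign every edge capacity 1; by Menger, the answer equals the max flow.
Path In→Eg (+1); total 1.
Path In→R1→Eg (+1); total 2.
No residual In→Eg path; max flow = 2.
Certifying cut of size 2: {In→Eg, In→R1}.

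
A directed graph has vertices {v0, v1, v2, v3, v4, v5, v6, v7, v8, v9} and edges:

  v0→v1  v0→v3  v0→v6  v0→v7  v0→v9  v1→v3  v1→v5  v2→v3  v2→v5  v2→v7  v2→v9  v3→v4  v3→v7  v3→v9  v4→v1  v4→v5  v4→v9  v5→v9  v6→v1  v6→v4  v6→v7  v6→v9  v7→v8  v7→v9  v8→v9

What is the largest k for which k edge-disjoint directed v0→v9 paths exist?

Assign every edge capacity 1; by Menger, the answer equals the max flow.
Path v0→v9 (+1); total 1.
Path v0→v3→v9 (+1); total 2.
Path v0→v6→v9 (+1); total 3.
Path v0→v7→v9 (+1); total 4.
Path v0→v1→v5→v9 (+1); total 5.
No residual v0→v9 path; max flow = 5.
Certifying cut of size 5: {v0→v1, v0→v3, v0→v6, v0→v7, v0→v9}.

5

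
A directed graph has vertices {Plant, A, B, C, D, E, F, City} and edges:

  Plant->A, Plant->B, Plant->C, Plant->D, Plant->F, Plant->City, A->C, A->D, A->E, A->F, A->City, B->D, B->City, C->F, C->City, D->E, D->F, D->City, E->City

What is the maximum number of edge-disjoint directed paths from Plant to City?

Assign every edge capacity 1; by Menger, the answer equals the max flow.
Path Plant→City (+1); total 1.
Path Plant→A→City (+1); total 2.
Path Plant→B→City (+1); total 3.
Path Plant→C→City (+1); total 4.
Path Plant→D→City (+1); total 5.
No residual Plant→City path; max flow = 5.
Certifying cut of size 5: {Plant→A, Plant→B, Plant→C, Plant→City, Plant→D}.

5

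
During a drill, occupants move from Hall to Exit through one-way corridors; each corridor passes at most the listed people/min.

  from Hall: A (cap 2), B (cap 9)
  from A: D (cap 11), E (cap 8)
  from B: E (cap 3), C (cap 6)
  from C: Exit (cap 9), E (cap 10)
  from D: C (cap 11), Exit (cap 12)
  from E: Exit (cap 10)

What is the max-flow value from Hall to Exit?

Augment Hall→A→D→Exit: bottleneck 2, flow now 2.
Augment Hall→B→C→Exit: bottleneck 6, flow now 8.
Augment Hall→B→E→Exit: bottleneck 3, flow now 11.
No augmenting path remains; maximum flow = 11.
In the residual graph, reachable from Hall: {Hall}.
Min-cut edges: Hall→A (2), Hall→B (9); capacity 2 + 9 = 11.
This cut is saturated, so no flow can exceed 11.

11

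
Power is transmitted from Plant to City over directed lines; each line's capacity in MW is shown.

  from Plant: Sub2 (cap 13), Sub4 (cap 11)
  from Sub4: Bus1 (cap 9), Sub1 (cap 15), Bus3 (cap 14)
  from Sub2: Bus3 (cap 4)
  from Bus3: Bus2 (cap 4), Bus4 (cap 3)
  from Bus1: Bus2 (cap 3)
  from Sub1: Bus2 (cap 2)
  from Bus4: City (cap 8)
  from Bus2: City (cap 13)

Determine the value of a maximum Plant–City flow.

12

Augment Plant→Sub4→Bus3→Bus4→City: bottleneck 3, flow now 3.
Augment Plant→Sub4→Bus3→Bus2→City: bottleneck 4, flow now 7.
Augment Plant→Sub4→Bus1→Bus2→City: bottleneck 3, flow now 10.
Augment Plant→Sub4→Sub1→Bus2→City: bottleneck 1, flow now 11.
Augment Plant→Sub2→Bus3→Sub4→Sub1→Bus2→City: bottleneck 1, flow now 12. (uses reverse residual edge)
No augmenting path remains; maximum flow = 12.
In the residual graph, reachable from Plant: {Plant, Sub4, Sub2, Bus3, Bus1, Sub1}.
Min-cut edges: Bus3→Bus4 (3), Bus3→Bus2 (4), Bus1→Bus2 (3), Sub1→Bus2 (2); capacity 3 + 4 + 3 + 2 = 12.
This cut is saturated, so no flow can exceed 12.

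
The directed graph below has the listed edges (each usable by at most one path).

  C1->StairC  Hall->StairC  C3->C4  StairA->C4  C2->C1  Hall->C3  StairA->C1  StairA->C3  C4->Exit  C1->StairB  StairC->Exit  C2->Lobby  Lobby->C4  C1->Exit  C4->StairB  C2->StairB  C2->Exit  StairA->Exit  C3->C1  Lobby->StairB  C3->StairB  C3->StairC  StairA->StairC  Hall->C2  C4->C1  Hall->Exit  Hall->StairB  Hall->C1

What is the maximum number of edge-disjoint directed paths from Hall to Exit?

Assign every edge capacity 1; by Menger, the answer equals the max flow.
Path Hall→Exit (+1); total 1.
Path Hall→C2→Exit (+1); total 2.
Path Hall→C1→Exit (+1); total 3.
Path Hall→StairC→Exit (+1); total 4.
Path Hall→C3→C4→Exit (+1); total 5.
No residual Hall→Exit path; max flow = 5.
Certifying cut of size 5: {Hall→C1, Hall→C2, Hall→C3, Hall→Exit, Hall→StairC}.

5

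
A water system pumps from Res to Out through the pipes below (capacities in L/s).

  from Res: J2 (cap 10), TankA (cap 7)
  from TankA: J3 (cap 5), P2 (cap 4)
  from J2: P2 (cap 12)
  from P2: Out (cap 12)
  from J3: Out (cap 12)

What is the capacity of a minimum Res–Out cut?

17

Augment Res→TankA→P2→Out: bottleneck 4, flow now 4.
Augment Res→TankA→J3→Out: bottleneck 3, flow now 7.
Augment Res→J2→P2→Out: bottleneck 8, flow now 15.
Augment Res→J2→P2→TankA→J3→Out: bottleneck 2, flow now 17. (uses reverse residual edge)
No augmenting path remains; maximum flow = 17.
By max-flow min-cut, the minimum cut capacity equals the max flow.
In the residual graph, reachable from Res: {Res}.
Min-cut edges: Res→TankA (7), Res→J2 (10); capacity 7 + 10 = 17.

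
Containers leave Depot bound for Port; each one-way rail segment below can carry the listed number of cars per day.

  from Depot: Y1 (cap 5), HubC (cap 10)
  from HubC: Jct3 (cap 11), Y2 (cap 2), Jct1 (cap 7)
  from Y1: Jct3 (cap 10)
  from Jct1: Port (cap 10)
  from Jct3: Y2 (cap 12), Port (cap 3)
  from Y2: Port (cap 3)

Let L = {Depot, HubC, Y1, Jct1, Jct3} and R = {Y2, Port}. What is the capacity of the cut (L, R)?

Edges leaving {Depot, HubC, Y1, Jct1, Jct3}: HubC→Y2 (2), Jct1→Port (10), Jct3→Y2 (12), Jct3→Port (3).
Cut capacity = 2 + 10 + 12 + 3 = 27.

27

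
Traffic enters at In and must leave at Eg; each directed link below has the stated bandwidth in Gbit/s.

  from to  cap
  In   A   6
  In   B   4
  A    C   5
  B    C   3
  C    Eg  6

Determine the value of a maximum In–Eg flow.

Augment In→A→C→Eg: bottleneck 5, flow now 5.
Augment In→B→C→Eg: bottleneck 1, flow now 6.
No augmenting path remains; maximum flow = 6.
In the residual graph, reachable from In: {In, A, B, C}.
Min-cut edges: C→Eg (6); capacity 6 = 6.
This cut is saturated, so no flow can exceed 6.

6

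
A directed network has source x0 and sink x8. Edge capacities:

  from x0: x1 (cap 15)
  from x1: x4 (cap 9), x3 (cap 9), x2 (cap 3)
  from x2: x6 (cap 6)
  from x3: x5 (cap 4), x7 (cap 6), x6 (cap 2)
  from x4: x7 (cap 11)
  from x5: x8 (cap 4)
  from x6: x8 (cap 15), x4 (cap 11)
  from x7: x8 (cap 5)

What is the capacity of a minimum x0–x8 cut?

14

Augment x0→x1→x2→x6→x8: bottleneck 3, flow now 3.
Augment x0→x1→x3→x5→x8: bottleneck 4, flow now 7.
Augment x0→x1→x3→x6→x8: bottleneck 2, flow now 9.
Augment x0→x1→x3→x7→x8: bottleneck 3, flow now 12.
Augment x0→x1→x4→x7→x8: bottleneck 2, flow now 14.
No augmenting path remains; maximum flow = 14.
By max-flow min-cut, the minimum cut capacity equals the max flow.
In the residual graph, reachable from x0: {x0, x1, x3, x4, x7}.
Min-cut edges: x1→x2 (3), x3→x5 (4), x3→x6 (2), x7→x8 (5); capacity 3 + 4 + 2 + 5 = 14.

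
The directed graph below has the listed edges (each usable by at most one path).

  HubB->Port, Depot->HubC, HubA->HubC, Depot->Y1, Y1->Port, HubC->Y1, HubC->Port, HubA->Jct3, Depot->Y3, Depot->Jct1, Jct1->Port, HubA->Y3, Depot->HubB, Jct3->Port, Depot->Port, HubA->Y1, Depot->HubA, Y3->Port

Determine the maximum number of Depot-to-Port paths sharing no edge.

7

Assign every edge capacity 1; by Menger, the answer equals the max flow.
Path Depot→Port (+1); total 1.
Path Depot→HubC→Port (+1); total 2.
Path Depot→HubB→Port (+1); total 3.
Path Depot→Y1→Port (+1); total 4.
Path Depot→Y3→Port (+1); total 5.
Path Depot→Jct1→Port (+1); total 6.
Path Depot→HubA→Jct3→Port (+1); total 7.
No residual Depot→Port path; max flow = 7.
Certifying cut of size 7: {Depot→HubA, Depot→HubB, Depot→HubC, Depot→Jct1, Depot→Port, Depot→Y1, Depot→Y3}.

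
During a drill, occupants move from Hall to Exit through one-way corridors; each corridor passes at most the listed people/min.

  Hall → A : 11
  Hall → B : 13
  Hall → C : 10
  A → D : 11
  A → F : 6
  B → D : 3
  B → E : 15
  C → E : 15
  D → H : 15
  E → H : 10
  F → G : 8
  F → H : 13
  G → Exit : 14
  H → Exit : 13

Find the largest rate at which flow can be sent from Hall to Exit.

Augment Hall→A→D→H→Exit: bottleneck 11, flow now 11.
Augment Hall→B→D→H→Exit: bottleneck 2, flow now 13.
Augment Hall→B→D→A→F→G→Exit: bottleneck 1, flow now 14. (uses reverse residual edge)
Augment Hall→B→E→H→D→A→F→G→Exit: bottleneck 5, flow now 19. (uses reverse residual edge)
No augmenting path remains; maximum flow = 19.
In the residual graph, reachable from Hall: {Hall, A, B, C, D, E, H}.
Min-cut edges: A→F (6), H→Exit (13); capacity 6 + 13 = 19.
This cut is saturated, so no flow can exceed 19.

19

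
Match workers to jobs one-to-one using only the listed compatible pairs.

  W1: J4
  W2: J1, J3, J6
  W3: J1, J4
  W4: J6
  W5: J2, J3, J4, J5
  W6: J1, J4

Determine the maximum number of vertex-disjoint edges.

Unit-capacity flow: source→left, listed edges, right→sink; max matching = max flow.
Augmenting path W1→J4 (+1); matched 1.
Augmenting path W2→J1 (+1); matched 2.
Augmenting path W4→J6 (+1); matched 3.
Augmenting path W5→J2 (+1); matched 4.
Augmenting path W3→J1→W2→J3 (+1); matched 5.
No augmenting path remains; maximum matching = 5.
König certificate: {W2, W4, W5, J1, J4} is a vertex cover of size 5 (every listed pair touches it), so no matching can be larger.

5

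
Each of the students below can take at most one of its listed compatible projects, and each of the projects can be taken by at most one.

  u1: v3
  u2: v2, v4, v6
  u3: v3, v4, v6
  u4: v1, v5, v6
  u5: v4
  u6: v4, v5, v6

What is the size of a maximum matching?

Unit-capacity flow: source→left, listed edges, right→sink; max matching = max flow.
Augmenting path u1→v3 (+1); matched 1.
Augmenting path u2→v2 (+1); matched 2.
Augmenting path u3→v4 (+1); matched 3.
Augmenting path u4→v1 (+1); matched 4.
Augmenting path u6→v5 (+1); matched 5.
Augmenting path u5→v4→u3→v6 (+1); matched 6.
No augmenting path remains; maximum matching = 6.
König certificate: {u1, u2, u3, u4, u5, u6} is a vertex cover of size 6 (every listed pair touches it), so no matching can be larger.

6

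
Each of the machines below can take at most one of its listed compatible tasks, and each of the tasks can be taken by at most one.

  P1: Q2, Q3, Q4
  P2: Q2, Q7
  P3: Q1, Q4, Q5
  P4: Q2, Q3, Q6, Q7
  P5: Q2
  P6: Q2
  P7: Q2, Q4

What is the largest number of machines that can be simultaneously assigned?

6

Unit-capacity flow: source→left, listed edges, right→sink; max matching = max flow.
Augmenting path P1→Q2 (+1); matched 1.
Augmenting path P2→Q7 (+1); matched 2.
Augmenting path P3→Q1 (+1); matched 3.
Augmenting path P4→Q3 (+1); matched 4.
Augmenting path P7→Q4 (+1); matched 5.
Augmenting path P5→Q2→P1→Q3→P4→Q6 (+1); matched 6.
No augmenting path remains; maximum matching = 6.
König certificate: {P1, P2, P3, P4, P7, Q2} is a vertex cover of size 6 (every listed pair touches it), so no matching can be larger.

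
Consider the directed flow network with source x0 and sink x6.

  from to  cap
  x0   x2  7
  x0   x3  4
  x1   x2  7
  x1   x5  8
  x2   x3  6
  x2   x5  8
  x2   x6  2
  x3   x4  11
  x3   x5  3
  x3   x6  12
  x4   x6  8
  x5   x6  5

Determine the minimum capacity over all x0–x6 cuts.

11

Augment x0→x2→x6: bottleneck 2, flow now 2.
Augment x0→x3→x6: bottleneck 4, flow now 6.
Augment x0→x2→x3→x6: bottleneck 5, flow now 11.
No augmenting path remains; maximum flow = 11.
By max-flow min-cut, the minimum cut capacity equals the max flow.
In the residual graph, reachable from x0: {x0}.
Min-cut edges: x0→x2 (7), x0→x3 (4); capacity 7 + 4 = 11.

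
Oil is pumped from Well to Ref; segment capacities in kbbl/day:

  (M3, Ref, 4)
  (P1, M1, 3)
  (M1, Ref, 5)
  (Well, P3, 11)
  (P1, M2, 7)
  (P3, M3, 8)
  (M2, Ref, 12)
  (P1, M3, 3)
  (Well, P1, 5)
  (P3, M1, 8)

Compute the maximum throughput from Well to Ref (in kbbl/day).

Augment Well→P1→M1→Ref: bottleneck 3, flow now 3.
Augment Well→P1→M2→Ref: bottleneck 2, flow now 5.
Augment Well→P3→M1→Ref: bottleneck 2, flow now 7.
Augment Well→P3→M3→Ref: bottleneck 4, flow now 11.
Augment Well→P3→M1→P1→M2→Ref: bottleneck 3, flow now 14. (uses reverse residual edge)
No augmenting path remains; maximum flow = 14.
In the residual graph, reachable from Well: {Well, P3, M1, M3}.
Min-cut edges: Well→P1 (5), M1→Ref (5), M3→Ref (4); capacity 5 + 5 + 4 = 14.
This cut is saturated, so no flow can exceed 14.

14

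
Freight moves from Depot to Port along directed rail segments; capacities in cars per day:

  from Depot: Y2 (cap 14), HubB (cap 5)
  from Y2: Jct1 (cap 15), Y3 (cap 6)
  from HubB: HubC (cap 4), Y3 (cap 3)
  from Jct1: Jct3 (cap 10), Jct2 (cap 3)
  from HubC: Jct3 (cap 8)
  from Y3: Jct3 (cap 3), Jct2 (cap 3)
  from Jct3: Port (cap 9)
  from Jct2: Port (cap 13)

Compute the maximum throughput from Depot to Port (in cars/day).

Augment Depot→Y2→Jct1→Jct3→Port: bottleneck 9, flow now 9.
Augment Depot→Y2→Jct1→Jct2→Port: bottleneck 3, flow now 12.
Augment Depot→Y2→Y3→Jct2→Port: bottleneck 2, flow now 14.
Augment Depot→HubB→Y3→Jct2→Port: bottleneck 1, flow now 15.
No augmenting path remains; maximum flow = 15.
In the residual graph, reachable from Depot: {Depot, Y2, HubB, Jct1, HubC, Y3, Jct3}.
Min-cut edges: Jct1→Jct2 (3), Y3→Jct2 (3), Jct3→Port (9); capacity 3 + 3 + 9 = 15.
This cut is saturated, so no flow can exceed 15.

15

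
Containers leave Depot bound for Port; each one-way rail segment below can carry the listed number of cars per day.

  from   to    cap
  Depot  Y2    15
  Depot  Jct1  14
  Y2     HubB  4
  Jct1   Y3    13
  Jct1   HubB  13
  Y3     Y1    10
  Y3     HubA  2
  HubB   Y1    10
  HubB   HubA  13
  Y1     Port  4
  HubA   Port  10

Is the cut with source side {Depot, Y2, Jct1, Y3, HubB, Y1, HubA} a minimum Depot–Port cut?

Given cut capacity: 4 + 10 = 14.
Augment Depot→Y2→HubB→Y1→Port: bottleneck 4, flow now 4.
Augment Depot→Jct1→Y3→HubA→Port: bottleneck 2, flow now 6.
Augment Depot→Jct1→HubB→HubA→Port: bottleneck 8, flow now 14.
No augmenting path remains; maximum flow = 14.
Cut capacity 14 equals the max flow, so it is a minimum cut.

Yes — it is a minimum cut (capacity 14).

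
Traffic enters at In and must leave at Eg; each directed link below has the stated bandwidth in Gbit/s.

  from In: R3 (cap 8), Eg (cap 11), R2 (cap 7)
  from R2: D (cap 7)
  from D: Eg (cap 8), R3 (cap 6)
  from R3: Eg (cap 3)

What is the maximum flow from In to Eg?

Augment In→Eg: bottleneck 11, flow now 11.
Augment In→R3→Eg: bottleneck 3, flow now 14.
Augment In→R2→D→Eg: bottleneck 7, flow now 21.
No augmenting path remains; maximum flow = 21.
In the residual graph, reachable from In: {In, R3}.
Min-cut edges: In→R2 (7), In→Eg (11), R3→Eg (3); capacity 7 + 11 + 3 = 21.
This cut is saturated, so no flow can exceed 21.

21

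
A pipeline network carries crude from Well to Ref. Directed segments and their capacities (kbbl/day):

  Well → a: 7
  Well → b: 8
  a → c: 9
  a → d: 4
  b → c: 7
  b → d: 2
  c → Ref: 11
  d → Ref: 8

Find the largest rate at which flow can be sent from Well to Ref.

15

Augment Well→a→c→Ref: bottleneck 7, flow now 7.
Augment Well→b→c→Ref: bottleneck 4, flow now 11.
Augment Well→b→d→Ref: bottleneck 2, flow now 13.
Augment Well→b→c→a→d→Ref: bottleneck 2, flow now 15. (uses reverse residual edge)
No augmenting path remains; maximum flow = 15.
In the residual graph, reachable from Well: {Well}.
Min-cut edges: Well→a (7), Well→b (8); capacity 7 + 8 = 15.
This cut is saturated, so no flow can exceed 15.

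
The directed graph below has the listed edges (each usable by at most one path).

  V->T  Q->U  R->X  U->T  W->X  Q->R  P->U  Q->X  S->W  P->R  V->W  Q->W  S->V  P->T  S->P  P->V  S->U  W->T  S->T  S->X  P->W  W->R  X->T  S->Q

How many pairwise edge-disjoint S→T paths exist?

6

Assign every edge capacity 1; by Menger, the answer equals the max flow.
Path S→T (+1); total 1.
Path S→P→T (+1); total 2.
Path S→U→T (+1); total 3.
Path S→V→T (+1); total 4.
Path S→W→T (+1); total 5.
Path S→X→T (+1); total 6.
No residual S→T path; max flow = 6.
Certifying cut of size 6: {S→P, S→T, S→V, U→T, W→T, X→T}.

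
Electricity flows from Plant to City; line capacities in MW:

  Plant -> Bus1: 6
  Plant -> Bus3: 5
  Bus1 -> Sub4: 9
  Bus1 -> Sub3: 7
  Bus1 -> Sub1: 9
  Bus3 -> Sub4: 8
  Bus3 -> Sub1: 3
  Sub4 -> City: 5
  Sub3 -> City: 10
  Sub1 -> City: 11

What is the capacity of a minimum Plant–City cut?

Augment Plant→Bus1→Sub4→City: bottleneck 5, flow now 5.
Augment Plant→Bus1→Sub3→City: bottleneck 1, flow now 6.
Augment Plant→Bus3→Sub1→City: bottleneck 3, flow now 9.
Augment Plant→Bus3→Sub4→Bus1→Sub3→City: bottleneck 2, flow now 11. (uses reverse residual edge)
No augmenting path remains; maximum flow = 11.
By max-flow min-cut, the minimum cut capacity equals the max flow.
In the residual graph, reachable from Plant: {Plant}.
Min-cut edges: Plant→Bus1 (6), Plant→Bus3 (5); capacity 6 + 5 = 11.

11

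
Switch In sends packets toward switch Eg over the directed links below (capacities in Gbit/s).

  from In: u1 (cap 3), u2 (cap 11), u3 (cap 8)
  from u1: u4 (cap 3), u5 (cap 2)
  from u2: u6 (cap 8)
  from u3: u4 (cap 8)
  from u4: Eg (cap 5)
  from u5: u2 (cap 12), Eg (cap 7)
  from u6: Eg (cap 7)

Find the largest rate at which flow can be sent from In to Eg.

14

Augment In→u1→u4→Eg: bottleneck 3, flow now 3.
Augment In→u2→u6→Eg: bottleneck 7, flow now 10.
Augment In→u3→u4→Eg: bottleneck 2, flow now 12.
Augment In→u3→u4→u1→u5→Eg: bottleneck 2, flow now 14. (uses reverse residual edge)
No augmenting path remains; maximum flow = 14.
In the residual graph, reachable from In: {In, u1, u2, u3, u4, u6}.
Min-cut edges: u1→u5 (2), u4→Eg (5), u6→Eg (7); capacity 2 + 5 + 7 = 14.
This cut is saturated, so no flow can exceed 14.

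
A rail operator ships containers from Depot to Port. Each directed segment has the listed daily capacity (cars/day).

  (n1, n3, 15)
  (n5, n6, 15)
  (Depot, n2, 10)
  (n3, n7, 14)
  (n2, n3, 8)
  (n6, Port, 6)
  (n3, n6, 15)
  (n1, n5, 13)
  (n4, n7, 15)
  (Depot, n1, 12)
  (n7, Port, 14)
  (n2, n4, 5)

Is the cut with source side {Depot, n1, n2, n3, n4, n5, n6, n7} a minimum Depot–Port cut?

Yes — it is a minimum cut (capacity 20).

Given cut capacity: 6 + 14 = 20.
Augment Depot→n1→n3→n6→Port: bottleneck 6, flow now 6.
Augment Depot→n1→n3→n7→Port: bottleneck 6, flow now 12.
Augment Depot→n2→n3→n7→Port: bottleneck 8, flow now 20.
No augmenting path remains; maximum flow = 20.
Cut capacity 20 equals the max flow, so it is a minimum cut.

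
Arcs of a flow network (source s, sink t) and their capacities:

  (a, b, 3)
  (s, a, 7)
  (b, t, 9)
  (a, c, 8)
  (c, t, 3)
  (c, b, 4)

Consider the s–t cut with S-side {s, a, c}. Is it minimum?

No — its capacity is 10, but the minimum cut has capacity 7.

Given cut capacity: 3 + 4 + 3 = 10.
Augment s→a→b→t: bottleneck 3, flow now 3.
Augment s→a→c→t: bottleneck 3, flow now 6.
Augment s→a→c→b→t: bottleneck 1, flow now 7.
No augmenting path remains; maximum flow = 7.
In the residual graph, reachable from s: {s}.
Min-cut edges: s→a (7); capacity 7 = 7.
Cut capacity 10 exceeds the max flow 7, so it is not minimum.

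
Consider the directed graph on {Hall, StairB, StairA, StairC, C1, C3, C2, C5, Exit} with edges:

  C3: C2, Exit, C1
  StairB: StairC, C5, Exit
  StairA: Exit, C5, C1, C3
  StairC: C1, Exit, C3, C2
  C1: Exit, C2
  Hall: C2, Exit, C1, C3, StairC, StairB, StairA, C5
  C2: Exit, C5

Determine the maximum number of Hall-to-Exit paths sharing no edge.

Assign every edge capacity 1; by Menger, the answer equals the max flow.
Path Hall→Exit (+1); total 1.
Path Hall→StairB→Exit (+1); total 2.
Path Hall→StairA→Exit (+1); total 3.
Path Hall→StairC→Exit (+1); total 4.
Path Hall→C1→Exit (+1); total 5.
Path Hall→C3→Exit (+1); total 6.
Path Hall→C2→Exit (+1); total 7.
No residual Hall→Exit path; max flow = 7.
Certifying cut of size 7: {Hall→C1, Hall→C2, Hall→C3, Hall→Exit, Hall→StairA, Hall→StairB, Hall→StairC}.

7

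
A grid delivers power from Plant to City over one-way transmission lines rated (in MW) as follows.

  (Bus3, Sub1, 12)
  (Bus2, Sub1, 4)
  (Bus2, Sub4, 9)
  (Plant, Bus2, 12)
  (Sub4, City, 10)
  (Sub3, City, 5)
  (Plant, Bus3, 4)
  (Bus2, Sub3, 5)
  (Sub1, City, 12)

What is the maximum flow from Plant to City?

16

Augment Plant→Bus3→Sub1→City: bottleneck 4, flow now 4.
Augment Plant→Bus2→Sub3→City: bottleneck 5, flow now 9.
Augment Plant→Bus2→Sub4→City: bottleneck 7, flow now 16.
No augmenting path remains; maximum flow = 16.
In the residual graph, reachable from Plant: {Plant}.
Min-cut edges: Plant→Bus3 (4), Plant→Bus2 (12); capacity 4 + 12 = 16.
This cut is saturated, so no flow can exceed 16.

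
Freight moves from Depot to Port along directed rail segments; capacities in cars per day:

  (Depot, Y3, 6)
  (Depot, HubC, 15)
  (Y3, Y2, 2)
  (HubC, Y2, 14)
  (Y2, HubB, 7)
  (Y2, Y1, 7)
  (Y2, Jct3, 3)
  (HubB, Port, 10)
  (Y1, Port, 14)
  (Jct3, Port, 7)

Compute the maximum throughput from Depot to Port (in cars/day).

Augment Depot→Y3→Y2→HubB→Port: bottleneck 2, flow now 2.
Augment Depot→HubC→Y2→HubB→Port: bottleneck 5, flow now 7.
Augment Depot→HubC→Y2→Y1→Port: bottleneck 7, flow now 14.
Augment Depot→HubC→Y2→Jct3→Port: bottleneck 2, flow now 16.
No augmenting path remains; maximum flow = 16.
In the residual graph, reachable from Depot: {Depot, Y3, HubC}.
Min-cut edges: Y3→Y2 (2), HubC→Y2 (14); capacity 2 + 14 = 16.
This cut is saturated, so no flow can exceed 16.

16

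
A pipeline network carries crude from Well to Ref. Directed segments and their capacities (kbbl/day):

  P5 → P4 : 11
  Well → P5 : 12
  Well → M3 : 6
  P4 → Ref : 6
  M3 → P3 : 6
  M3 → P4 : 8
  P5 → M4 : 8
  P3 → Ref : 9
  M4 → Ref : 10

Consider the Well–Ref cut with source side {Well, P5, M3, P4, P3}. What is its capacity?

Edges leaving {Well, P5, M3, P4, P3}: P5→M4 (8), P4→Ref (6), P3→Ref (9).
Cut capacity = 8 + 6 + 9 = 23.

23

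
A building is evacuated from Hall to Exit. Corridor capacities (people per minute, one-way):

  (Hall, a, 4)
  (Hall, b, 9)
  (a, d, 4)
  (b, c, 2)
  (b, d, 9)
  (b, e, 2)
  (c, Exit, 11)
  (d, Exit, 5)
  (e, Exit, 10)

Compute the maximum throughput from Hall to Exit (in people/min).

9

Augment Hall→a→d→Exit: bottleneck 4, flow now 4.
Augment Hall→b→c→Exit: bottleneck 2, flow now 6.
Augment Hall→b→d→Exit: bottleneck 1, flow now 7.
Augment Hall→b→e→Exit: bottleneck 2, flow now 9.
No augmenting path remains; maximum flow = 9.
In the residual graph, reachable from Hall: {Hall, a, b, d}.
Min-cut edges: b→c (2), b→e (2), d→Exit (5); capacity 2 + 2 + 5 = 9.
This cut is saturated, so no flow can exceed 9.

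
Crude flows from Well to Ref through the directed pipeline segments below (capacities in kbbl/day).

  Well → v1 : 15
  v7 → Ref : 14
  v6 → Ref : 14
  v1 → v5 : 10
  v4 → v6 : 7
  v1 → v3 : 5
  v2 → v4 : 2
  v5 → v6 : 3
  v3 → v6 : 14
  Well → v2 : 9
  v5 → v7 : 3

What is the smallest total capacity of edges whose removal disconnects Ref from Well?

13

Augment Well→v1→v3→v6→Ref: bottleneck 5, flow now 5.
Augment Well→v1→v5→v6→Ref: bottleneck 3, flow now 8.
Augment Well→v1→v5→v7→Ref: bottleneck 3, flow now 11.
Augment Well→v2→v4→v6→Ref: bottleneck 2, flow now 13.
No augmenting path remains; maximum flow = 13.
By max-flow min-cut, the minimum cut capacity equals the max flow.
In the residual graph, reachable from Well: {Well, v1, v2, v5}.
Min-cut edges: v1→v3 (5), v2→v4 (2), v5→v6 (3), v5→v7 (3); capacity 5 + 2 + 3 + 3 = 13.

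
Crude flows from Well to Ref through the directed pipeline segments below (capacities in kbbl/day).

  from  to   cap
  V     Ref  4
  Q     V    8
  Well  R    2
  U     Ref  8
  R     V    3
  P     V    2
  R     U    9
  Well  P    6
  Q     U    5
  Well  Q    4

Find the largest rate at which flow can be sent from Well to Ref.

8

Augment Well→P→V→Ref: bottleneck 2, flow now 2.
Augment Well→Q→U→Ref: bottleneck 4, flow now 6.
Augment Well→R→U→Ref: bottleneck 2, flow now 8.
No augmenting path remains; maximum flow = 8.
In the residual graph, reachable from Well: {Well, P}.
Min-cut edges: Well→Q (4), Well→R (2), P→V (2); capacity 4 + 2 + 2 = 8.
This cut is saturated, so no flow can exceed 8.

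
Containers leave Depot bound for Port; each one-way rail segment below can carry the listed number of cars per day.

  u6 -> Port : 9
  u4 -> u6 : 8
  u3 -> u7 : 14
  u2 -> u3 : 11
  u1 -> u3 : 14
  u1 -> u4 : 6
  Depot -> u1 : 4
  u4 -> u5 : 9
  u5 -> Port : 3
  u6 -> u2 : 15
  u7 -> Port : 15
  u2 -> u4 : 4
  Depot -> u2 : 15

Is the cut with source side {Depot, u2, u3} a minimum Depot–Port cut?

No — its capacity is 22, but the minimum cut has capacity 19.

Given cut capacity: 4 + 4 + 14 = 22.
Augment Depot→u1→u3→u7→Port: bottleneck 4, flow now 4.
Augment Depot→u2→u3→u7→Port: bottleneck 10, flow now 14.
Augment Depot→u2→u4→u5→Port: bottleneck 3, flow now 17.
Augment Depot→u2→u4→u6→Port: bottleneck 1, flow now 18.
Augment Depot→u2→u3→u1→u4→u6→Port: bottleneck 1, flow now 19. (uses reverse residual edge)
No augmenting path remains; maximum flow = 19.
In the residual graph, reachable from Depot: {Depot}.
Min-cut edges: Depot→u1 (4), Depot→u2 (15); capacity 4 + 15 = 19.
Cut capacity 22 exceeds the max flow 19, so it is not minimum.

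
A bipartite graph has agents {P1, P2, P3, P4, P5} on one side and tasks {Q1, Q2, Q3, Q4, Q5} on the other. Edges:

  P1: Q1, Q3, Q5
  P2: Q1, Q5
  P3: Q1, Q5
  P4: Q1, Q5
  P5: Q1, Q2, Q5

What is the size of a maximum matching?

Unit-capacity flow: source→left, listed edges, right→sink; max matching = max flow.
Augmenting path P1→Q1 (+1); matched 1.
Augmenting path P2→Q5 (+1); matched 2.
Augmenting path P5→Q2 (+1); matched 3.
Augmenting path P3→Q1→P1→Q3 (+1); matched 4.
No augmenting path remains; maximum matching = 4.
König certificate: {P1, P5, Q1, Q5} is a vertex cover of size 4 (every listed pair touches it), so no matching can be larger.

4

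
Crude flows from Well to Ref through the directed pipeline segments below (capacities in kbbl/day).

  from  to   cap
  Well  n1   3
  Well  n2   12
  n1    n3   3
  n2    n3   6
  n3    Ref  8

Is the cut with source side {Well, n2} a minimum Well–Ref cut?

Given cut capacity: 3 + 6 = 9.
Augment Well→n1→n3→Ref: bottleneck 3, flow now 3.
Augment Well→n2→n3→Ref: bottleneck 5, flow now 8.
No augmenting path remains; maximum flow = 8.
In the residual graph, reachable from Well: {Well, n1, n2, n3}.
Min-cut edges: n3→Ref (8); capacity 8 = 8.
Cut capacity 9 exceeds the max flow 8, so it is not minimum.

No — its capacity is 9, but the minimum cut has capacity 8.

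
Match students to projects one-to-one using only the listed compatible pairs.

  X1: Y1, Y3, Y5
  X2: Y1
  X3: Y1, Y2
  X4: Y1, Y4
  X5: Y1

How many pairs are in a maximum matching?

Unit-capacity flow: source→left, listed edges, right→sink; max matching = max flow.
Augmenting path X1→Y1 (+1); matched 1.
Augmenting path X3→Y2 (+1); matched 2.
Augmenting path X4→Y4 (+1); matched 3.
Augmenting path X2→Y1→X1→Y3 (+1); matched 4.
No augmenting path remains; maximum matching = 4.
König certificate: {X1, X3, X4, Y1} is a vertex cover of size 4 (every listed pair touches it), so no matching can be larger.

4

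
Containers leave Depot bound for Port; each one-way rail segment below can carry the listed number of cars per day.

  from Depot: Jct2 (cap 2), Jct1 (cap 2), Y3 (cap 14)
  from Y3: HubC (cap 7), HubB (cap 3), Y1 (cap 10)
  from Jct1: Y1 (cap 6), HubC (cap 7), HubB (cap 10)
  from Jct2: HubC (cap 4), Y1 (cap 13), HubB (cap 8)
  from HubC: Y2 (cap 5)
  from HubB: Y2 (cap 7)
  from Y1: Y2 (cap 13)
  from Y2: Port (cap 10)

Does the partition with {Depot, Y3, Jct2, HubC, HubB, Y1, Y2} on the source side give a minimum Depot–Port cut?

No — its capacity is 12, but the minimum cut has capacity 10.

Given cut capacity: 2 + 10 = 12.
Augment Depot→Y3→HubC→Y2→Port: bottleneck 5, flow now 5.
Augment Depot→Y3→HubB→Y2→Port: bottleneck 3, flow now 8.
Augment Depot→Y3→Y1→Y2→Port: bottleneck 2, flow now 10.
No augmenting path remains; maximum flow = 10.
In the residual graph, reachable from Depot: {Depot, Y3, Jct1, Jct2, HubC, HubB, Y1, Y2}.
Min-cut edges: Y2→Port (10); capacity 10 = 10.
Cut capacity 12 exceeds the max flow 10, so it is not minimum.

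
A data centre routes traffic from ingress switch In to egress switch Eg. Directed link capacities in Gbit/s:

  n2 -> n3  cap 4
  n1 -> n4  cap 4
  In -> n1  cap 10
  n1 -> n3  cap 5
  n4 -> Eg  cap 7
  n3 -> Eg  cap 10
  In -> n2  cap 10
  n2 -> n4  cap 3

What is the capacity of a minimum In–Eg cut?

16

Augment In→n1→n3→Eg: bottleneck 5, flow now 5.
Augment In→n1→n4→Eg: bottleneck 4, flow now 9.
Augment In→n2→n3→Eg: bottleneck 4, flow now 13.
Augment In→n2→n4→Eg: bottleneck 3, flow now 16.
No augmenting path remains; maximum flow = 16.
By max-flow min-cut, the minimum cut capacity equals the max flow.
In the residual graph, reachable from In: {In, n1, n2}.
Min-cut edges: n1→n3 (5), n1→n4 (4), n2→n3 (4), n2→n4 (3); capacity 5 + 4 + 4 + 3 = 16.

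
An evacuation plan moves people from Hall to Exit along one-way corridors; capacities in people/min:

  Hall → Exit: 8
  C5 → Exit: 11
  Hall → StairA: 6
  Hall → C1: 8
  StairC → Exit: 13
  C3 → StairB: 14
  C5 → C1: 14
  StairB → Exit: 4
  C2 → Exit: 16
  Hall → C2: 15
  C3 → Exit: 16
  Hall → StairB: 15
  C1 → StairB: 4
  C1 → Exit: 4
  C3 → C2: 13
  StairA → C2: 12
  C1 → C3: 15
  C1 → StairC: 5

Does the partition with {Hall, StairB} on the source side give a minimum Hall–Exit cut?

Given cut capacity: 8 + 6 + 15 + 8 + 4 = 41.
Augment Hall→Exit: bottleneck 8, flow now 8.
Augment Hall→C1→Exit: bottleneck 4, flow now 12.
Augment Hall→StairB→Exit: bottleneck 4, flow now 16.
Augment Hall→C2→Exit: bottleneck 15, flow now 31.
Augment Hall→C1→StairC→Exit: bottleneck 4, flow now 35.
Augment Hall→StairA→C2→Exit: bottleneck 1, flow now 36.
No augmenting path remains; maximum flow = 36.
In the residual graph, reachable from Hall: {Hall, StairA, StairB, C2}.
Min-cut edges: Hall→C1 (8), Hall→Exit (8), StairB→Exit (4), C2→Exit (16); capacity 8 + 8 + 4 + 16 = 36.
Cut capacity 41 exceeds the max flow 36, so it is not minimum.

No — its capacity is 41, but the minimum cut has capacity 36.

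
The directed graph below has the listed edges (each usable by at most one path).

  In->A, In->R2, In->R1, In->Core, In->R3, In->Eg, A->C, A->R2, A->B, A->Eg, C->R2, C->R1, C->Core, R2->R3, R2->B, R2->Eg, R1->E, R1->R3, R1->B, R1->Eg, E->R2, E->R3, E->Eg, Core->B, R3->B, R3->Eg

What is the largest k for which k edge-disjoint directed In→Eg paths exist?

5

Assign every edge capacity 1; by Menger, the answer equals the max flow.
Path In→Eg (+1); total 1.
Path In→A→Eg (+1); total 2.
Path In→R2→Eg (+1); total 3.
Path In→R1→Eg (+1); total 4.
Path In→R3→Eg (+1); total 5.
No residual In→Eg path; max flow = 5.
Certifying cut of size 5: {In→A, In→Eg, In→R1, In→R2, In→R3}.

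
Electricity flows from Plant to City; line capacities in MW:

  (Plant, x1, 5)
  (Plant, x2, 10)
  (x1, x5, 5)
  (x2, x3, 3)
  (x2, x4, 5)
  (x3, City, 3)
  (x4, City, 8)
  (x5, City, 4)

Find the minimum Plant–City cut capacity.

Augment Plant→x1→x5→City: bottleneck 4, flow now 4.
Augment Plant→x2→x3→City: bottleneck 3, flow now 7.
Augment Plant→x2→x4→City: bottleneck 5, flow now 12.
No augmenting path remains; maximum flow = 12.
By max-flow min-cut, the minimum cut capacity equals the max flow.
In the residual graph, reachable from Plant: {Plant, x1, x2, x5}.
Min-cut edges: x2→x3 (3), x2→x4 (5), x5→City (4); capacity 3 + 5 + 4 = 12.

12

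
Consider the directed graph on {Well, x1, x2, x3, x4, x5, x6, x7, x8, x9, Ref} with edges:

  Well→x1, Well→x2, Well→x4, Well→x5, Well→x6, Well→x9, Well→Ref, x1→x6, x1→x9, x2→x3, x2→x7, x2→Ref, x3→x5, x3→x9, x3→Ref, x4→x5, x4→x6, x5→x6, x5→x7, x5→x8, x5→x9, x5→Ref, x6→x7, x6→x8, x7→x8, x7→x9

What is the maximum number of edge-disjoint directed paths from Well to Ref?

3

Assign every edge capacity 1; by Menger, the answer equals the max flow.
Path Well→Ref (+1); total 1.
Path Well→x2→Ref (+1); total 2.
Path Well→x5→Ref (+1); total 3.
No residual Well→Ref path; max flow = 3.
Certifying cut of size 3: {Well→Ref, Well→x2, x5→Ref}.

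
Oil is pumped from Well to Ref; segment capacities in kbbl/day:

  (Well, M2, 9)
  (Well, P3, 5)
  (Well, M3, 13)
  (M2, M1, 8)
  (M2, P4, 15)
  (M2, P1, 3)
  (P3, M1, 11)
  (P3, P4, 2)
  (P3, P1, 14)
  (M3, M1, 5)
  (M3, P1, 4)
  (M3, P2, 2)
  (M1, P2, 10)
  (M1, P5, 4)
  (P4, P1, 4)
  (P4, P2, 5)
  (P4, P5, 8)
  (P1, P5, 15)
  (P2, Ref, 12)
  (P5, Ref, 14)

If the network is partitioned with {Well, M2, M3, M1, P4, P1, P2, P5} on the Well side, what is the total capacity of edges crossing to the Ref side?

Edges leaving {Well, M2, M3, M1, P4, P1, P2, P5}: Well→P3 (5), P2→Ref (12), P5→Ref (14).
Cut capacity = 5 + 12 + 14 = 31.

31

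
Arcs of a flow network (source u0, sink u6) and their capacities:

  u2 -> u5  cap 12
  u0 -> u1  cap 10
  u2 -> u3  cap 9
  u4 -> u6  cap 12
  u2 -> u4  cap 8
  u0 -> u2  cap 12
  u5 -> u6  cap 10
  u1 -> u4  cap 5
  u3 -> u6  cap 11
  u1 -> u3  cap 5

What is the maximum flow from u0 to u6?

Augment u0→u1→u3→u6: bottleneck 5, flow now 5.
Augment u0→u1→u4→u6: bottleneck 5, flow now 10.
Augment u0→u2→u3→u6: bottleneck 6, flow now 16.
Augment u0→u2→u4→u6: bottleneck 6, flow now 22.
No augmenting path remains; maximum flow = 22.
In the residual graph, reachable from u0: {u0}.
Min-cut edges: u0→u1 (10), u0→u2 (12); capacity 10 + 12 = 22.
This cut is saturated, so no flow can exceed 22.

22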